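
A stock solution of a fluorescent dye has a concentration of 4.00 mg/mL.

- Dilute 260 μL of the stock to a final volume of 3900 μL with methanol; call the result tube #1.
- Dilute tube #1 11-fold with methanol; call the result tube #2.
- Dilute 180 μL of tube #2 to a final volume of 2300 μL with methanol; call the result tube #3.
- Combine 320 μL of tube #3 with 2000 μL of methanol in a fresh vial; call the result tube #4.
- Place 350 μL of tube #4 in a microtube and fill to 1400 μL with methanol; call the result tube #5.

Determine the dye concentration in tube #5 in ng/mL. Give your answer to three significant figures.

Step 1: 260 μL brought to 3900 μL → factor 3900/260 = 15
Step 2: 11-fold → factor 11
Step 3: 180 μL brought to 2300 μL → factor 2300/180 = 12.778
Step 4: 320 μL + 2000 μL = 2320 μL total → factor 2320/320 = 7.25
Step 5: 350 μL brought to 1400 μL → factor 1400/350 = 4
Overall dilution factor = 15 × 11 × 12.778 × 7.25 × 4 = 61142
Final = 4.00 mg/mL / 61142 = 6.542 × 10^-5 mg/mL = 65.4 ng/mL

65.4 ng/mL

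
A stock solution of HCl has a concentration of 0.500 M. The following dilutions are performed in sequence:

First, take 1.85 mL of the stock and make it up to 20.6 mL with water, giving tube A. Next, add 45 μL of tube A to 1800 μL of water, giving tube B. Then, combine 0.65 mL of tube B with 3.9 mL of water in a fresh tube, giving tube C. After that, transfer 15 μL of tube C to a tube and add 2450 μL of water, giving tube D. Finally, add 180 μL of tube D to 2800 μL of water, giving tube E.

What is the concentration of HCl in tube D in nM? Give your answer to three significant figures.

952 nM

Step 1: 1.85 mL brought to 20.6 mL → factor 20.6/1.85 = 11.135
Step 2: 45 μL + 1800 μL = 1845 μL total → factor 1845/45 = 41
Step 3: 0.65 mL + 3.9 mL = 4.55 mL total → factor 4.55/0.65 = 7
Step 4: 15 μL + 2450 μL = 2465 μL total → factor 2465/15 = 164.33
Dilution factor through tube D = 11.135 × 41 × 7 × 164.33 = 5.2517 × 10^5
[tube D] = 0.500 M / 5.2517 × 10^5 = 9.521 × 10^-7 M = 952 nM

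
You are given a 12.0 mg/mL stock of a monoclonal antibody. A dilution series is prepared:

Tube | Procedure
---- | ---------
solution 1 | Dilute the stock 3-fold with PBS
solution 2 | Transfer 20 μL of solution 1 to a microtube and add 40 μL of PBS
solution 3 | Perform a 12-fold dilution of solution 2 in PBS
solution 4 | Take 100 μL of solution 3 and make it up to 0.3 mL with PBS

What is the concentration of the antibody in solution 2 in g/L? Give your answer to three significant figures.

1.33 g/L

Step 1: 3-fold → factor 3
Step 2: 20 μL + 40 μL = 60 μL total → factor 60/20 = 3
Dilution factor through solution 2 = 3 × 3 = 9
[solution 2] = 12.0 mg/mL / 9 = 1.333 mg/mL = 1.33 g/L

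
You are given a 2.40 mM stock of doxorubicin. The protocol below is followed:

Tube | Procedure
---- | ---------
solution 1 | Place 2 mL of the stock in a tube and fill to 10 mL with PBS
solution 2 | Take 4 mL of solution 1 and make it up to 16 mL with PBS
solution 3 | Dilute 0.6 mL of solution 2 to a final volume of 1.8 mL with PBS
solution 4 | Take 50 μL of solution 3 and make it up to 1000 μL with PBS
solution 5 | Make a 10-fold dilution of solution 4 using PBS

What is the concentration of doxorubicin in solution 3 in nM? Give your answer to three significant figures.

Step 1: 2 mL brought to 10 mL → factor 10/2 = 5
Step 2: 4 mL brought to 16 mL → factor 16/4 = 4
Step 3: 0.6 mL brought to 1.8 mL → factor 1.8/0.6 = 3
Dilution factor through solution 3 = 5 × 4 × 3 = 60
[solution 3] = 2.40 mM / 60 = 0.04000 mM = 4.00 × 10^4 nM

4.00 × 10^4 nM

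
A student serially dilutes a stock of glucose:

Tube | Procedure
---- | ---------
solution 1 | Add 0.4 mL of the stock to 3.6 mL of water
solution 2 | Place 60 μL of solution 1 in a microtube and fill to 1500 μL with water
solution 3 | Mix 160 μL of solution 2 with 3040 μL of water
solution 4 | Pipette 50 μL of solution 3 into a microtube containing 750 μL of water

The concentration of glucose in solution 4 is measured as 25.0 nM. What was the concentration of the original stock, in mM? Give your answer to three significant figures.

Step 1: 0.4 mL + 3.6 mL = 4 mL total → factor 4/0.4 = 10
Step 2: 60 μL brought to 1500 μL → factor 1500/60 = 25
Step 3: 160 μL + 3040 μL = 3200 μL total → factor 3200/160 = 20
Step 4: 50 μL + 750 μL = 800 μL total → factor 800/50 = 16
Overall dilution factor = 10 × 25 × 20 × 16 = 80000
Stock = 25.0 nM × 80000 = 2.000 × 10^6 nM = 2.00 mM

2.00 mM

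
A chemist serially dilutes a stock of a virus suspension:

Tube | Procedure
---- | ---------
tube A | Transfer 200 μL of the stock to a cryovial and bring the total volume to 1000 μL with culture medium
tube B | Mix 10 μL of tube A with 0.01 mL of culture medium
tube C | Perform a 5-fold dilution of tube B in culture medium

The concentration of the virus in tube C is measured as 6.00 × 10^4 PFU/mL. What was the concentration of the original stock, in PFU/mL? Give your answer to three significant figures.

3.00 × 10^6 PFU/mL

Step 1: 200 μL brought to 1000 μL → factor 1000/200 = 5
Step 2: 10 μL + 0.01 mL = 20 μL total → factor 20/10 = 2
Step 3: 5-fold → factor 5
Overall dilution factor = 5 × 2 × 5 = 50
Stock = 6.00 × 10^4 PFU/mL × 50 = 3.00 × 10^6 PFU/mL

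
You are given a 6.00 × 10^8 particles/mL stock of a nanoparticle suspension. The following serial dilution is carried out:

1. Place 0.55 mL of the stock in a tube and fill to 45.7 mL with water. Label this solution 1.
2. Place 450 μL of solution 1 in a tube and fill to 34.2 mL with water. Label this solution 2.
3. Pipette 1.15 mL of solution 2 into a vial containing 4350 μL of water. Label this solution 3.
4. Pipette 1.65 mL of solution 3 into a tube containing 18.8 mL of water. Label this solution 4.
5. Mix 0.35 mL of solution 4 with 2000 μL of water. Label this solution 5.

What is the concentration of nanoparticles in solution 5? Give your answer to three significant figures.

239 particles/mL

Step 1: 0.55 mL brought to 45.7 mL → factor 45.7/0.55 = 83.091
Step 2: 450 μL brought to 34.2 mL → factor 34200/450 = 76
Step 3: 1.15 mL + 4350 μL = 5.5 mL total → factor 5.5/1.15 = 4.7826
Step 4: 1.65 mL + 18.8 mL = 20.45 mL total → factor 20.45/1.65 = 12.394
Step 5: 0.35 mL + 2000 μL = 2.35 mL total → factor 2.35/0.35 = 6.7143
Overall dilution factor = 83.091 × 76 × 4.7826 × 12.394 × 6.7143 = 2.5133 × 10^6
Final = 6.00 × 10^8 particles/mL / 2.5133 × 10^6 = 239 particles/mL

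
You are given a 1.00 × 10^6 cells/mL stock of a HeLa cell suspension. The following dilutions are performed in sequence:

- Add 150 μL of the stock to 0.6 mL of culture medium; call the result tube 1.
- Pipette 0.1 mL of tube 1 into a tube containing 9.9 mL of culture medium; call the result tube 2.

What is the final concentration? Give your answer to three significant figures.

2.00 × 10^3 cells/mL

Step 1: 150 μL + 0.6 mL = 750 μL total → factor 750/150 = 5
Step 2: 0.1 mL + 9.9 mL = 10 mL total → factor 10/0.1 = 100
Overall dilution factor = 5 × 100 = 500
Final = 1.00 × 10^6 cells/mL / 500 = 2.00 × 10^3 cells/mL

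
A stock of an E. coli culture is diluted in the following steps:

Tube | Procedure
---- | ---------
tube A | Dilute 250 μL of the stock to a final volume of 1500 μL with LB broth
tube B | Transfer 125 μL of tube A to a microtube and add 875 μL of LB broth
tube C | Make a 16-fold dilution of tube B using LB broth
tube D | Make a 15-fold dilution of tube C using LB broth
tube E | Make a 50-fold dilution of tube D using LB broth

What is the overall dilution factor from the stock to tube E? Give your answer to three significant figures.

Step 1: 250 μL brought to 1500 μL → factor 1500/250 = 6
Step 2: 125 μL + 875 μL = 1000 μL total → factor 1000/125 = 8
Step 3: 16-fold → factor 16
Step 4: 15-fold → factor 15
Step 5: 50-fold → factor 50
Overall dilution factor = 6 × 8 × 16 × 15 × 50 = 5.76 × 10^5

5.76 × 10^5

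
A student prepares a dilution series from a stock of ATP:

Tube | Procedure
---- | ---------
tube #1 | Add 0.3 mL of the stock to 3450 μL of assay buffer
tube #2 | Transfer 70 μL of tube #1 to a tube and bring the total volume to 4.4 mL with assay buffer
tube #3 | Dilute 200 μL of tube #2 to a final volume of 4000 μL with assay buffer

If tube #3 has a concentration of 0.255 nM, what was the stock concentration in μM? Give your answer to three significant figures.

4.01 μM

Step 1: 0.3 mL + 3450 μL = 3.75 mL total → factor 3.75/0.3 = 12.5
Step 2: 70 μL brought to 4.4 mL → factor 4400/70 = 62.857
Step 3: 200 μL brought to 4000 μL → factor 4000/200 = 20
Overall dilution factor = 12.5 × 62.857 × 20 = 15714
Stock = 0.255 nM × 15714 = 4007 nM = 4.01 μM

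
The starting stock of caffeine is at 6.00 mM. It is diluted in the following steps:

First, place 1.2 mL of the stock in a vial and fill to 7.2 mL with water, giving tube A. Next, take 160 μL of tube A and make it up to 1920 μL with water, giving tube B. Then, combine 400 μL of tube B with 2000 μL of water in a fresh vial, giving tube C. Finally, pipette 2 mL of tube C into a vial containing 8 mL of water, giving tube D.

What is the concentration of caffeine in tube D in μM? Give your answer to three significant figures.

2.78 μM

Step 1: 1.2 mL brought to 7.2 mL → factor 7.2/1.2 = 6
Step 2: 160 μL brought to 1920 μL → factor 1920/160 = 12
Step 3: 400 μL + 2000 μL = 2400 μL total → factor 2400/400 = 6
Step 4: 2 mL + 8 mL = 10 mL total → factor 10/2 = 5
Overall dilution factor = 6 × 12 × 6 × 5 = 2160
Final = 6.00 mM / 2160 = 0.002778 mM = 2.78 μM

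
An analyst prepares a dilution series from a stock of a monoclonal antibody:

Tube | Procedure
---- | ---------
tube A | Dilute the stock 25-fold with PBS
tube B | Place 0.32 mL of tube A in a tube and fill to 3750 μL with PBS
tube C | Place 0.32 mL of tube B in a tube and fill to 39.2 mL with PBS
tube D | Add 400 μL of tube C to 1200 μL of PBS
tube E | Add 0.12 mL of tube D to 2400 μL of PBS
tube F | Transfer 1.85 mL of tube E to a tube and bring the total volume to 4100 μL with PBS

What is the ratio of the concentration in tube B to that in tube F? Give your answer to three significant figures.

2.28 × 10^4

Step 1: 25-fold → factor 25
Step 2: 0.32 mL brought to 3750 μL → factor 3.75/0.32 = 11.719
Step 3: 0.32 mL brought to 39.2 mL → factor 39.2/0.32 = 122.5
Step 4: 400 μL + 1200 μL = 1600 μL total → factor 1600/400 = 4
Step 5: 0.12 mL + 2400 μL = 2.52 mL total → factor 2.52/0.12 = 21
Step 6: 1.85 mL brought to 4100 μL → factor 4.1/1.85 = 2.2162
Dilution factor to tube B = 292.97; to tube F = 6.6811 × 10^6
[tube B]/[tube F] = (factor to tube F)/(factor to tube B) = 6.6811 × 10^6/292.97 = 2.28 × 10^4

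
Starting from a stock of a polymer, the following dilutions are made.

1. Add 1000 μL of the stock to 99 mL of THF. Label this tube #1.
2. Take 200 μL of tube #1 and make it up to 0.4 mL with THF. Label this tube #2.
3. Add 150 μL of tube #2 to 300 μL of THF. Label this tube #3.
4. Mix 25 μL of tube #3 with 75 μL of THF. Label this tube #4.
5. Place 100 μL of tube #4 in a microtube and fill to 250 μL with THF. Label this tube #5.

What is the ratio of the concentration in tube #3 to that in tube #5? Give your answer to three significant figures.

10.0

Step 1: 1000 μL + 99 mL = 1 × 10^5 μL total → factor 1 × 10^5/1000 = 100
Step 2: 200 μL brought to 0.4 mL → factor 400/200 = 2
Step 3: 150 μL + 300 μL = 450 μL total → factor 450/150 = 3
Step 4: 25 μL + 75 μL = 100 μL total → factor 100/25 = 4
Step 5: 100 μL brought to 250 μL → factor 250/100 = 2.5
Dilution factor to tube #3 = 600; to tube #5 = 6000
[tube #3]/[tube #5] = (factor to tube #5)/(factor to tube #3) = 6000/600 = 10.0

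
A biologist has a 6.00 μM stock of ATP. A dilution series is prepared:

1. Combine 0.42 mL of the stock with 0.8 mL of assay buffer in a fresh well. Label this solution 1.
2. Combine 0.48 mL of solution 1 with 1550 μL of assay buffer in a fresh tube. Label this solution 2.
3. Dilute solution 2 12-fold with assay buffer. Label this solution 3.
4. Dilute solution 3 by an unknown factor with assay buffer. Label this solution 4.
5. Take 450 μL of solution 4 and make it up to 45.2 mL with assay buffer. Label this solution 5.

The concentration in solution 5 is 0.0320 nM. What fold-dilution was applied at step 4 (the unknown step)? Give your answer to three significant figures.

12.7-fold

Step 1: 0.42 mL + 0.8 mL = 1.22 mL total → factor 1.22/0.42 = 2.9048
Step 2: 0.48 mL + 1550 μL = 2.03 mL total → factor 2.03/0.48 = 4.2292
Step 3: 12-fold → factor 12
Step 4: unknown factor x
Step 5: 450 μL brought to 45.2 mL → factor 45200/450 = 100.44
Product of known-step factors = 14807
Overall factor = 6.00 μM / (0.0320 nM) = 1.875 × 10^5
x = 1.875 × 10^5 / 14807 = 12.7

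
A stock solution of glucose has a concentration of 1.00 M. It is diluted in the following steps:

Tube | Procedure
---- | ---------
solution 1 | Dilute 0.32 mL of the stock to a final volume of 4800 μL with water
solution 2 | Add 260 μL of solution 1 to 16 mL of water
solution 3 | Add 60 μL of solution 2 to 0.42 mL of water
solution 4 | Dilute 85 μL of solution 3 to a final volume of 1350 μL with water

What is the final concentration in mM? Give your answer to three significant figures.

Step 1: 0.32 mL brought to 4800 μL → factor 4.8/0.32 = 15
Step 2: 260 μL + 16 mL = 16260 μL total → factor 16260/260 = 62.538
Step 3: 60 μL + 0.42 mL = 480 μL total → factor 480/60 = 8
Step 4: 85 μL brought to 1350 μL → factor 1350/85 = 15.882
Overall dilution factor = 15 × 62.538 × 8 × 15.882 = 1.1919 × 10^5
Final = 1.00 M / 1.1919 × 10^5 = 8.390 × 10^-6 M = 0.00839 mM

0.00839 mM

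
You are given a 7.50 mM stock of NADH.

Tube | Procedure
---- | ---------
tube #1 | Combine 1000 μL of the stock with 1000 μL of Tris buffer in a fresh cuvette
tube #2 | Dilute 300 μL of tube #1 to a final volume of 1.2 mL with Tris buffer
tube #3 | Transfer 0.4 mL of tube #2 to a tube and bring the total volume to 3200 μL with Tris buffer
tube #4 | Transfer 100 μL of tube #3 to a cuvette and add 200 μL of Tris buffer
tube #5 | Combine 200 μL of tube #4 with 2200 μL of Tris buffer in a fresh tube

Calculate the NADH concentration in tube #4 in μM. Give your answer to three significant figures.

39.1 μM

Step 1: 1000 μL + 1000 μL = 2000 μL total → factor 2000/1000 = 2
Step 2: 300 μL brought to 1.2 mL → factor 1200/300 = 4
Step 3: 0.4 mL brought to 3200 μL → factor 3.2/0.4 = 8
Step 4: 100 μL + 200 μL = 300 μL total → factor 300/100 = 3
Dilution factor through tube #4 = 2 × 4 × 8 × 3 = 192
[tube #4] = 7.50 mM / 192 = 0.03906 mM = 39.1 μM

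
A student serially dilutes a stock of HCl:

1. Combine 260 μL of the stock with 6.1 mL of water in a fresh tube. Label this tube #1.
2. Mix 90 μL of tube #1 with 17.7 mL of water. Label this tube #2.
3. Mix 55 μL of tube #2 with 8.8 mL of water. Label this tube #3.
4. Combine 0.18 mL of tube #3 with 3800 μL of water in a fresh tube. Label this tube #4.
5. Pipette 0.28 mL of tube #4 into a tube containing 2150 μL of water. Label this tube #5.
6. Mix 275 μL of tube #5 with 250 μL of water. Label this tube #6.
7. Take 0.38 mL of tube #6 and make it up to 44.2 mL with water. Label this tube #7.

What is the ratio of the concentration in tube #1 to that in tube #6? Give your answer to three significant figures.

Step 1: 260 μL + 6.1 mL = 6360 μL total → factor 6360/260 = 24.462
Step 2: 90 μL + 17.7 mL = 17790 μL total → factor 17790/90 = 197.67
Step 3: 55 μL + 8.8 mL = 8855 μL total → factor 8855/55 = 161
Step 4: 0.18 mL + 3800 μL = 3.98 mL total → factor 3.98/0.18 = 22.111
Step 5: 0.28 mL + 2150 μL = 2.43 mL total → factor 2.43/0.28 = 8.6786
Step 6: 275 μL + 250 μL = 525 μL total → factor 525/275 = 1.9091
Dilution factor to tube #1 = 24.462; to tube #6 = 2.8519 × 10^8
[tube #1]/[tube #6] = (factor to tube #6)/(factor to tube #1) = 2.8519 × 10^8/24.462 = 1.17 × 10^7

1.17 × 10^7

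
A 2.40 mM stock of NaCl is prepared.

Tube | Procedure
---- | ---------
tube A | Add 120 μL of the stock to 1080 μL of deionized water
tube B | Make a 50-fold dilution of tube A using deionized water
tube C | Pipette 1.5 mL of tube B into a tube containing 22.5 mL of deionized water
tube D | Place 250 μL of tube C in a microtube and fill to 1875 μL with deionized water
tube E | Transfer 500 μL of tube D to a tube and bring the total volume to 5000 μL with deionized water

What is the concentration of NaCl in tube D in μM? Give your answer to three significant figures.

0.0400 μM

Step 1: 120 μL + 1080 μL = 1200 μL total → factor 1200/120 = 10
Step 2: 50-fold → factor 50
Step 3: 1.5 mL + 22.5 mL = 24 mL total → factor 24/1.5 = 16
Step 4: 250 μL brought to 1875 μL → factor 1875/250 = 7.5
Dilution factor through tube D = 10 × 50 × 16 × 7.5 = 60000
[tube D] = 2.40 mM / 60000 = 4.000 × 10^-5 mM = 0.0400 μM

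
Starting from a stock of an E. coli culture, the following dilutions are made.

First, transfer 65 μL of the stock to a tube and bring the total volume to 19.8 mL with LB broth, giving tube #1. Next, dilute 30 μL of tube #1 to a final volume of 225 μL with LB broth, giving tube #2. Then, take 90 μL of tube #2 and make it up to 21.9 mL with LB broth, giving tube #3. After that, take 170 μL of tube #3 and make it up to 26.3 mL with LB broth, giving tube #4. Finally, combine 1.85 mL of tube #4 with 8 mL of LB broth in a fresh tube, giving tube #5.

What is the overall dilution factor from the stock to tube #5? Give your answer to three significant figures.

4.58 × 10^8

Step 1: 65 μL brought to 19.8 mL → factor 19800/65 = 304.62
Step 2: 30 μL brought to 225 μL → factor 225/30 = 7.5
Step 3: 90 μL brought to 21.9 mL → factor 21900/90 = 243.33
Step 4: 170 μL brought to 26.3 mL → factor 26300/170 = 154.71
Step 5: 1.85 mL + 8 mL = 9.85 mL total → factor 9.85/1.85 = 5.3243
Overall dilution factor = 304.62 × 7.5 × 243.33 × 154.71 × 5.3243 = 4.5792 × 10^8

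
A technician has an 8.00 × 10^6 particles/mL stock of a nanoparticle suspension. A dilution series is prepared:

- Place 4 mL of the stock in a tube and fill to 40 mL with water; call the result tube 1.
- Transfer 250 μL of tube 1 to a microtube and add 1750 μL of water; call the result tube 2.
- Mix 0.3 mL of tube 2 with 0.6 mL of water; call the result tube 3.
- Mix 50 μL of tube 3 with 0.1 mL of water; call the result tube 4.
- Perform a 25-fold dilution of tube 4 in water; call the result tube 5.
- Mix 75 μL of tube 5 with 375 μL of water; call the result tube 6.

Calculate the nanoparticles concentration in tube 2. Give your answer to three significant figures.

Step 1: 4 mL brought to 40 mL → factor 40/4 = 10
Step 2: 250 μL + 1750 μL = 2000 μL total → factor 2000/250 = 8
Dilution factor through tube 2 = 10 × 8 = 80
[tube 2] = 8.00 × 10^6 particles/mL / 80 = 1.00 × 10^5 particles/mL

1.00 × 10^5 particles/mL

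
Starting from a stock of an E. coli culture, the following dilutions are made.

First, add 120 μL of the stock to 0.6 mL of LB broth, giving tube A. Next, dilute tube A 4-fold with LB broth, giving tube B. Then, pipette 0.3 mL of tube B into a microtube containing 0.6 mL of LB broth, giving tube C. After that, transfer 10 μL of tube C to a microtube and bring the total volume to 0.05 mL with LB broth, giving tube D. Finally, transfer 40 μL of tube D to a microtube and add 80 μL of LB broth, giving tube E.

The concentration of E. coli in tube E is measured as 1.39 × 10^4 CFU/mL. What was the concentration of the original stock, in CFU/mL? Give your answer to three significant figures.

1.50 × 10^7 CFU/mL

Step 1: 120 μL + 0.6 mL = 720 μL total → factor 720/120 = 6
Step 2: 4-fold → factor 4
Step 3: 0.3 mL + 0.6 mL = 0.9 mL total → factor 0.9/0.3 = 3
Step 4: 10 μL brought to 0.05 mL → factor 50/10 = 5
Step 5: 40 μL + 80 μL = 120 μL total → factor 120/40 = 3
Overall dilution factor = 6 × 4 × 3 × 5 × 3 = 1080
Stock = 1.39 × 10^4 CFU/mL × 1080 = 1.50 × 10^7 CFU/mL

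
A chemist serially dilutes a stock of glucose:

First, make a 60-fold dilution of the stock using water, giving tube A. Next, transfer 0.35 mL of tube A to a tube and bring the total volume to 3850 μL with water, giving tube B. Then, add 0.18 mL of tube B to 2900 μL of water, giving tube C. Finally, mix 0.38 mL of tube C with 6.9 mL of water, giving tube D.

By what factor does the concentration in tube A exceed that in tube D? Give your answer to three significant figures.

3.61 × 10^3

Step 1: 60-fold → factor 60
Step 2: 0.35 mL brought to 3850 μL → factor 3.85/0.35 = 11
Step 3: 0.18 mL + 2900 μL = 3.08 mL total → factor 3.08/0.18 = 17.111
Step 4: 0.38 mL + 6.9 mL = 7.28 mL total → factor 7.28/0.38 = 19.158
Dilution factor to tube A = 60; to tube D = 2.1636 × 10^5
[tube A]/[tube D] = (factor to tube D)/(factor to tube A) = 2.1636 × 10^5/60 = 3.61 × 10^3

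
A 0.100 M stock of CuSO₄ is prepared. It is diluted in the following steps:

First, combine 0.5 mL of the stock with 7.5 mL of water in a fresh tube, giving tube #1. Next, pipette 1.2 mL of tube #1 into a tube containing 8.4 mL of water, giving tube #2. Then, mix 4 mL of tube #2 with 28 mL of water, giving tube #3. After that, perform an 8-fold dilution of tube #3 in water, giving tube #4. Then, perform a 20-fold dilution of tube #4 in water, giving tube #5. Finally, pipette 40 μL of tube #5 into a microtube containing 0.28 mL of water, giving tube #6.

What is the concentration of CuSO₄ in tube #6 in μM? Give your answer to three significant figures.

0.0763 μM

Step 1: 0.5 mL + 7.5 mL = 8 mL total → factor 8/0.5 = 16
Step 2: 1.2 mL + 8.4 mL = 9.6 mL total → factor 9.6/1.2 = 8
Step 3: 4 mL + 28 mL = 32 mL total → factor 32/4 = 8
Step 4: 8-fold → factor 8
Step 5: 20-fold → factor 20
Step 6: 40 μL + 0.28 mL = 320 μL total → factor 320/40 = 8
Overall dilution factor = 16 × 8 × 8 × 8 × 20 × 8 = 1.3107 × 10^6
Final = 0.100 M / 1.3107 × 10^6 = 7.629 × 10^-8 M = 0.0763 μM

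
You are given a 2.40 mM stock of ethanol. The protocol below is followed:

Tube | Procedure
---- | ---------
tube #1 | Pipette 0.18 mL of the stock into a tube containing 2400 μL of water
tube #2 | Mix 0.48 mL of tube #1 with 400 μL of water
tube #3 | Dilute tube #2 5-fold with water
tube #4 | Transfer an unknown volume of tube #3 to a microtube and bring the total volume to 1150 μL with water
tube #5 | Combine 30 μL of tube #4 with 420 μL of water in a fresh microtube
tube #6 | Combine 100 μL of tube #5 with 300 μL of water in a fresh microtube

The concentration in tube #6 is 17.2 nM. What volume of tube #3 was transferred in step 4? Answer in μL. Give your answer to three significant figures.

Step 1: 0.18 mL + 2400 μL = 2.58 mL total → factor 2.58/0.18 = 14.333
Step 2: 0.48 mL + 400 μL = 0.88 mL total → factor 0.88/0.48 = 1.8333
Step 3: 5-fold → factor 5
Step 4: v brought to 1150 μL → factor = 1150 μL/v
Step 5: 30 μL + 420 μL = 450 μL total → factor 450/30 = 15
Step 6: 100 μL + 300 μL = 400 μL total → factor 400/100 = 4
Product of known-step factors = 7883.3
Overall factor = 2.40 mM / (17.2 nM) = 1.3953 × 10^5
Step-4 factor = 1.3953 × 10^5 / 7883.3 = 17.7
v = 1150 μL / 17.7 = 65.0 μL

65.0 μL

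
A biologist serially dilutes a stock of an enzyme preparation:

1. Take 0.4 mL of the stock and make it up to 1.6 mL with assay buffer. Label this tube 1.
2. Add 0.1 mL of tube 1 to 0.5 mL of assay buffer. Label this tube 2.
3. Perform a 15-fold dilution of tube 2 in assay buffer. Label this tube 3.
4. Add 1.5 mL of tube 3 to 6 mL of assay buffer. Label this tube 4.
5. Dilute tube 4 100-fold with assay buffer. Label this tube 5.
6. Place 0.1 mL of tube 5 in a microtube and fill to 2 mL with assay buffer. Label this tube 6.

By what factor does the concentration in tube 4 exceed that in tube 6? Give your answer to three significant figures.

2.00 × 10^3

Step 1: 0.4 mL brought to 1.6 mL → factor 1.6/0.4 = 4
Step 2: 0.1 mL + 0.5 mL = 0.6 mL total → factor 0.6/0.1 = 6
Step 3: 15-fold → factor 15
Step 4: 1.5 mL + 6 mL = 7.5 mL total → factor 7.5/1.5 = 5
Step 5: 100-fold → factor 100
Step 6: 0.1 mL brought to 2 mL → factor 2/0.1 = 20
Dilution factor to tube 4 = 1800; to tube 6 = 3.6 × 10^6
[tube 4]/[tube 6] = (factor to tube 6)/(factor to tube 4) = 3.6 × 10^6/1800 = 2.00 × 10^3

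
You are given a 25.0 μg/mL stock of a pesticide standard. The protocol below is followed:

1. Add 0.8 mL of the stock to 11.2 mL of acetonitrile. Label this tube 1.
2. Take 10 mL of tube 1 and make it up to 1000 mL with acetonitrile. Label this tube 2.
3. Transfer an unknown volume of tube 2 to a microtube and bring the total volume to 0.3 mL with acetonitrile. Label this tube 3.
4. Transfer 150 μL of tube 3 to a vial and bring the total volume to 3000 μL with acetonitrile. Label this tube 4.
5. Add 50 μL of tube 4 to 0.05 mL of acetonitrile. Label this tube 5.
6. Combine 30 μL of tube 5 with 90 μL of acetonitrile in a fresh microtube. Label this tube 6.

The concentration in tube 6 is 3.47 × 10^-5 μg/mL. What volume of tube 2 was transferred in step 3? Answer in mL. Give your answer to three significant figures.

Step 1: 0.8 mL + 11.2 mL = 12 mL total → factor 12/0.8 = 15
Step 2: 10 mL brought to 1000 mL → factor 1000/10 = 100
Step 3: v brought to 0.3 mL → factor = 0.3 mL/v
Step 4: 150 μL brought to 3000 μL → factor 3000/150 = 20
Step 5: 50 μL + 0.05 mL = 100 μL total → factor 100/50 = 2
Step 6: 30 μL + 90 μL = 120 μL total → factor 120/30 = 4
Product of known-step factors = 2.4 × 10^5
Overall factor = 25.0 μg/mL / (3.47 × 10^-5 μg/mL) = 7.2046 × 10^5
Step-3 factor = 7.2046 × 10^5 / 2.4 × 10^5 = 3.0019
v = 0.3 mL / 3.0019 = 0.0999 mL

0.0999 mL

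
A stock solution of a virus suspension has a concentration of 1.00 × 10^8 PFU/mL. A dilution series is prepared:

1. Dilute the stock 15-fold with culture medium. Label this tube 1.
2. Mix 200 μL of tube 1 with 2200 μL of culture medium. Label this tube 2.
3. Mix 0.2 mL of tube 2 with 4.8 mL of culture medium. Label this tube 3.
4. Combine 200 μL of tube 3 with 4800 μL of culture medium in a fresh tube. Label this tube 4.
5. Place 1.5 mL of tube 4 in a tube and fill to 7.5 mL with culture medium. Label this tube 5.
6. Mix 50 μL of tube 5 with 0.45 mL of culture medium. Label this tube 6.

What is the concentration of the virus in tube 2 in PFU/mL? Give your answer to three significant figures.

Step 1: 15-fold → factor 15
Step 2: 200 μL + 2200 μL = 2400 μL total → factor 2400/200 = 12
Dilution factor through tube 2 = 15 × 12 = 180
[tube 2] = 1.00 × 10^8 PFU/mL / 180 = 5.56 × 10^5 PFU/mL

5.56 × 10^5 PFU/mL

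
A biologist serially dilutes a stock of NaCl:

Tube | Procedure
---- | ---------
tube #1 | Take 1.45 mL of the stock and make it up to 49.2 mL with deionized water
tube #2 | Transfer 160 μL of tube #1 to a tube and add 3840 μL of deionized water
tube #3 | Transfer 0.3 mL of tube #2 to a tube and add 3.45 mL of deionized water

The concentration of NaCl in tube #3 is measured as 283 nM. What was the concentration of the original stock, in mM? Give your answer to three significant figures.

3.00 mM

Step 1: 1.45 mL brought to 49.2 mL → factor 49.2/1.45 = 33.931
Step 2: 160 μL + 3840 μL = 4000 μL total → factor 4000/160 = 25
Step 3: 0.3 mL + 3.45 mL = 3.75 mL total → factor 3.75/0.3 = 12.5
Overall dilution factor = 33.931 × 25 × 12.5 = 10603
Stock = 283 nM × 10603 = 3.001 × 10^6 nM = 3.00 mM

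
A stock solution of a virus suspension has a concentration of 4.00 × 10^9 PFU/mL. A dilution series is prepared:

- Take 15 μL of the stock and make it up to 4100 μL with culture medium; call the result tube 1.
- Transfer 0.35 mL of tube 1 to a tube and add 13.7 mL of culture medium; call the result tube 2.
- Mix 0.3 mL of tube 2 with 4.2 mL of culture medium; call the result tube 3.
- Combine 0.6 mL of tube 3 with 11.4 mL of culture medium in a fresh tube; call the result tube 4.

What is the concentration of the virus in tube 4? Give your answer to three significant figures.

Step 1: 15 μL brought to 4100 μL → factor 4100/15 = 273.33
Step 2: 0.35 mL + 13.7 mL = 14.05 mL total → factor 14.05/0.35 = 40.143
Step 3: 0.3 mL + 4.2 mL = 4.5 mL total → factor 4.5/0.3 = 15
Step 4: 0.6 mL + 11.4 mL = 12 mL total → factor 12/0.6 = 20
Overall dilution factor = 273.33 × 40.143 × 15 × 20 = 3.2917 × 10^6
Final = 4.00 × 10^9 PFU/mL / 3.2917 × 10^6 = 1.22 × 10^3 PFU/mL

1.22 × 10^3 PFU/mL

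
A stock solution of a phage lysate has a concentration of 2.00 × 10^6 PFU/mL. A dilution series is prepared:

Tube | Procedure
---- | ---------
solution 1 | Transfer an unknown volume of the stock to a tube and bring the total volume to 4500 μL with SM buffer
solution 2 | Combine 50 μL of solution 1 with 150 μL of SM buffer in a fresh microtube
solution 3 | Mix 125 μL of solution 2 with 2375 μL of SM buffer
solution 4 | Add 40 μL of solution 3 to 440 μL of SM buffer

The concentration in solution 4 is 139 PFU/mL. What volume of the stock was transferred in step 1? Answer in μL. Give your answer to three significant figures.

Step 1: v brought to 4500 μL → factor = 4500 μL/v
Step 2: 50 μL + 150 μL = 200 μL total → factor 200/50 = 4
Step 3: 125 μL + 2375 μL = 2500 μL total → factor 2500/125 = 20
Step 4: 40 μL + 440 μL = 480 μL total → factor 480/40 = 12
Product of known-step factors = 960
Overall factor = 2.00 × 10^6 PFU/mL / (139 PFU/mL) = 14388
Step-1 factor = 14388 / 960 = 14.988
v = 4500 μL / 14.988 = 300 μL

300 μL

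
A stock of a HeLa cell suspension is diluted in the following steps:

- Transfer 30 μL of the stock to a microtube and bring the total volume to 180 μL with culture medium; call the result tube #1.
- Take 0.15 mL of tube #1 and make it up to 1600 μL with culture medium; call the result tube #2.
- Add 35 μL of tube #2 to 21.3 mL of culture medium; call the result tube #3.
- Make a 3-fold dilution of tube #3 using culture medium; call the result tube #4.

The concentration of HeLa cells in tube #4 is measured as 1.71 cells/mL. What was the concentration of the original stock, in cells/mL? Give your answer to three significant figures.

2.00 × 10^5 cells/mL

Step 1: 30 μL brought to 180 μL → factor 180/30 = 6
Step 2: 0.15 mL brought to 1600 μL → factor 1.6/0.15 = 10.667
Step 3: 35 μL + 21.3 mL = 21335 μL total → factor 21335/35 = 609.57
Step 4: 3-fold → factor 3
Overall dilution factor = 6 × 10.667 × 609.57 × 3 = 1.1704 × 10^5
Stock = 1.71 cells/mL × 1.1704 × 10^5 = 2.00 × 10^5 cells/mL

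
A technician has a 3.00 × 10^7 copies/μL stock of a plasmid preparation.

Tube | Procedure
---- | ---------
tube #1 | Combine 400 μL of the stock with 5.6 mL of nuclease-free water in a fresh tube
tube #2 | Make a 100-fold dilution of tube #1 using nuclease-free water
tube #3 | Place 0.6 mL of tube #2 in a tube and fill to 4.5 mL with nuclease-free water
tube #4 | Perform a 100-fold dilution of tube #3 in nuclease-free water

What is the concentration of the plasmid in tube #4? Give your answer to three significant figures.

26.7 copies/μL

Step 1: 400 μL + 5.6 mL = 6000 μL total → factor 6000/400 = 15
Step 2: 100-fold → factor 100
Step 3: 0.6 mL brought to 4.5 mL → factor 4.5/0.6 = 7.5
Step 4: 100-fold → factor 100
Overall dilution factor = 15 × 100 × 7.5 × 100 = 1.125 × 10^6
Final = 3.00 × 10^7 copies/μL / 1.125 × 10^6 = 26.7 copies/μL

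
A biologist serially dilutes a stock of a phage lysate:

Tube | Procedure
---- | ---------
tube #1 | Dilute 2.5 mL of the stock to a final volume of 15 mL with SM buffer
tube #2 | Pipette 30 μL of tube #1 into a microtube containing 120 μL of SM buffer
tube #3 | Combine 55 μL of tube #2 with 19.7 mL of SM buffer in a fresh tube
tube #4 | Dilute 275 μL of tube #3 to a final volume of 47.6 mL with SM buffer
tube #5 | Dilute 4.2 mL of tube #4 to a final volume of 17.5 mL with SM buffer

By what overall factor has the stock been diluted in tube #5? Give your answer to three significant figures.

7.77 × 10^6

Step 1: 2.5 mL brought to 15 mL → factor 15/2.5 = 6
Step 2: 30 μL + 120 μL = 150 μL total → factor 150/30 = 5
Step 3: 55 μL + 19.7 mL = 19755 μL total → factor 19755/55 = 359.18
Step 4: 275 μL brought to 47.6 mL → factor 47600/275 = 173.09
Step 5: 4.2 mL brought to 17.5 mL → factor 17.5/4.2 = 4.1667
Overall dilution factor = 6 × 5 × 359.18 × 173.09 × 4.1667 = 7.7714 × 10^6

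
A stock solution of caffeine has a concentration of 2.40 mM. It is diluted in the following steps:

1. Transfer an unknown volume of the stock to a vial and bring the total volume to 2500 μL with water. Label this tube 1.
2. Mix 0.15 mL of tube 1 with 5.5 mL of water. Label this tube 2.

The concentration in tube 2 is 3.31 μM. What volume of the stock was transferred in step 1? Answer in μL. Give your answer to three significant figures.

130 μL

Step 1: v brought to 2500 μL → factor = 2500 μL/v
Step 2: 0.15 mL + 5.5 mL = 5.65 mL total → factor 5.65/0.15 = 37.667
Product of known-step factors = 37.667
Overall factor = 2.40 mM / (3.31 μM) = 725.08
Step-1 factor = 725.08 / 37.667 = 19.25
v = 2500 μL / 19.25 = 130 μL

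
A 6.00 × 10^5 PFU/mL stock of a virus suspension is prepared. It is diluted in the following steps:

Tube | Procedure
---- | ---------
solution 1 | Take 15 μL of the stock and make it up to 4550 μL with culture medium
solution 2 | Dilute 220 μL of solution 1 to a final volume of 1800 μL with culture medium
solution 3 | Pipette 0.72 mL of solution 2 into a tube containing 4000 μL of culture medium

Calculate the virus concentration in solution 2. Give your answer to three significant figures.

Step 1: 15 μL brought to 4550 μL → factor 4550/15 = 303.33
Step 2: 220 μL brought to 1800 μL → factor 1800/220 = 8.1818
Dilution factor through solution 2 = 303.33 × 8.1818 = 2481.8
[solution 2] = 6.00 × 10^5 PFU/mL / 2481.8 = 242 PFU/mL

242 PFU/mL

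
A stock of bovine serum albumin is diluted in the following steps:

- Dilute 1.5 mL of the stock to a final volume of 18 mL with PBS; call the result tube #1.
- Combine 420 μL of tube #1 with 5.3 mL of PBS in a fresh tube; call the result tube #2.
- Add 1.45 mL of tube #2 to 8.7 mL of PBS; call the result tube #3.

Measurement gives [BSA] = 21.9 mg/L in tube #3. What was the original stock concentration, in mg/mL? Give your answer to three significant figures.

Step 1: 1.5 mL brought to 18 mL → factor 18/1.5 = 12
Step 2: 420 μL + 5.3 mL = 5720 μL total → factor 5720/420 = 13.619
Step 3: 1.45 mL + 8.7 mL = 10.15 mL total → factor 10.15/1.45 = 7
Overall dilution factor = 12 × 13.619 × 7 = 1144
Stock = 21.9 mg/L × 1144 = 2.505 × 10^4 mg/L = 25.1 mg/mL

25.1 mg/mL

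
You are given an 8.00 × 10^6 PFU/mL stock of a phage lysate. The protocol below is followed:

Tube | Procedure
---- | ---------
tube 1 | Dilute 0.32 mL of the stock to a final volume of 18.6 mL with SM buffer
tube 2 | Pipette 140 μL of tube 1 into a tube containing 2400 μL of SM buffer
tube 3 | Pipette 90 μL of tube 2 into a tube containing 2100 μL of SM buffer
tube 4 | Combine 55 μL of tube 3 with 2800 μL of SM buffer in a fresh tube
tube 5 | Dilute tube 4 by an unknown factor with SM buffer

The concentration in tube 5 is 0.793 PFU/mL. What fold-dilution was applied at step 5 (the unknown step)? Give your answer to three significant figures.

Step 1: 0.32 mL brought to 18.6 mL → factor 18.6/0.32 = 58.125
Step 2: 140 μL + 2400 μL = 2540 μL total → factor 2540/140 = 18.143
Step 3: 90 μL + 2100 μL = 2190 μL total → factor 2190/90 = 24.333
Step 4: 55 μL + 2800 μL = 2855 μL total → factor 2855/55 = 51.909
Step 5: unknown factor x
Product of known-step factors = 1.332 × 10^6
Overall factor = 8.00 × 10^6 PFU/mL / (0.793 PFU/mL) = 1.0088 × 10^7
x = 1.0088 × 10^7 / 1.332 × 10^6 = 7.57

7.57-fold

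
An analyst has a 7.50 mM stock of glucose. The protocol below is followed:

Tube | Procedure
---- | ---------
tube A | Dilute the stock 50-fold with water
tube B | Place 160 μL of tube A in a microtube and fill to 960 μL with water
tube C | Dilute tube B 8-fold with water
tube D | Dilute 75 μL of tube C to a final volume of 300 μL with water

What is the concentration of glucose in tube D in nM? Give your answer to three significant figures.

781 nM

Step 1: 50-fold → factor 50
Step 2: 160 μL brought to 960 μL → factor 960/160 = 6
Step 3: 8-fold → factor 8
Step 4: 75 μL brought to 300 μL → factor 300/75 = 4
Overall dilution factor = 50 × 6 × 8 × 4 = 9600
Final = 7.50 mM / 9600 = 0.0007813 mM = 781 nM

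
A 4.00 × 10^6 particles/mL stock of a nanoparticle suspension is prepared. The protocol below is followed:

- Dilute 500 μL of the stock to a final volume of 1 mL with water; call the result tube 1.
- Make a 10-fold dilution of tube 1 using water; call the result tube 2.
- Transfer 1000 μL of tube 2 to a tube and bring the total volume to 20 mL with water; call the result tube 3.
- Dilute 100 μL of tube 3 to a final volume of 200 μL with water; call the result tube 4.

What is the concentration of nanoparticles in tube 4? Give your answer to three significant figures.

5.00 × 10^3 particles/mL

Step 1: 500 μL brought to 1 mL → factor 1000/500 = 2
Step 2: 10-fold → factor 10
Step 3: 1000 μL brought to 20 mL → factor 20000/1000 = 20
Step 4: 100 μL brought to 200 μL → factor 200/100 = 2
Overall dilution factor = 2 × 10 × 20 × 2 = 800
Final = 4.00 × 10^6 particles/mL / 800 = 5.00 × 10^3 particles/mL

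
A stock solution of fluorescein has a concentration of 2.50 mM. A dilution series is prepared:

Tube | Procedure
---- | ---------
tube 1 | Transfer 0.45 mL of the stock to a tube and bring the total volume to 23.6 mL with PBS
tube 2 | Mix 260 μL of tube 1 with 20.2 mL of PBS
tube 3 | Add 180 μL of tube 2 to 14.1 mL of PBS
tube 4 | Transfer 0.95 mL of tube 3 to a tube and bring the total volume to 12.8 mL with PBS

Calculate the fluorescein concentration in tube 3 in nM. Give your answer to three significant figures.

Step 1: 0.45 mL brought to 23.6 mL → factor 23.6/0.45 = 52.444
Step 2: 260 μL + 20.2 mL = 20460 μL total → factor 20460/260 = 78.692
Step 3: 180 μL + 14.1 mL = 14280 μL total → factor 14280/180 = 79.333
Dilution factor through tube 3 = 52.444 × 78.692 × 79.333 = 3.2741 × 10^5
[tube 3] = 2.50 mM / 3.2741 × 10^5 = 7.636 × 10^-6 mM = 7.64 nM

7.64 nM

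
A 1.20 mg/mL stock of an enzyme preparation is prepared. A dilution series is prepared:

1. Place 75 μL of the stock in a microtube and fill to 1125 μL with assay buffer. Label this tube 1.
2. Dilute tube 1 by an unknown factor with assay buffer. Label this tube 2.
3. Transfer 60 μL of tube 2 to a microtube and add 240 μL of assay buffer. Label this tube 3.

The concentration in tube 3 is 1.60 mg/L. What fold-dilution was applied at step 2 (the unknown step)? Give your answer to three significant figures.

10.0-fold

Step 1: 75 μL brought to 1125 μL → factor 1125/75 = 15
Step 2: unknown factor x
Step 3: 60 μL + 240 μL = 300 μL total → factor 300/60 = 5
Product of known-step factors = 75
Overall factor = 1.20 mg/mL / (1.60 mg/L) = 750
x = 750 / 75 = 10.0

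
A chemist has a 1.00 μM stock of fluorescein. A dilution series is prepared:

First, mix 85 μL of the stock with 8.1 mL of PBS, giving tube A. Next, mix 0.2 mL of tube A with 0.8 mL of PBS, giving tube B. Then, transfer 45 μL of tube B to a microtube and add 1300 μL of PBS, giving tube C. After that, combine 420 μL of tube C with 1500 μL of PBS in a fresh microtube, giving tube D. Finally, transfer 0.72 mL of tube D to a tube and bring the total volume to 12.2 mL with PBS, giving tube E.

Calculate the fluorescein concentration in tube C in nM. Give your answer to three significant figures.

Step 1: 85 μL + 8.1 mL = 8185 μL total → factor 8185/85 = 96.294
Step 2: 0.2 mL + 0.8 mL = 1 mL total → factor 1/0.2 = 5
Step 3: 45 μL + 1300 μL = 1345 μL total → factor 1345/45 = 29.889
Dilution factor through tube C = 96.294 × 5 × 29.889 = 14391
[tube C] = 1.00 μM / 14391 = 6.949 × 10^-5 μM = 0.0695 nM

0.0695 nM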